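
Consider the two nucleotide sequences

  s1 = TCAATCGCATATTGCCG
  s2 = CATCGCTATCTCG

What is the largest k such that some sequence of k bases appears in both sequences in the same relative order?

Taking C at s1[2]=s2[1], A at s1[4]=s2[2], T at s1[5]=s2[3], C at s1[6]=s2[4], G at s1[7]=s2[5], C at s1[8]=s2[6], T at s1[10]=s2[7], A at s1[11]=s2[8], T at s1[12]=s2[9], T at s1[13]=s2[11], C at s1[16]=s2[12], G at s1[17]=s2[13] gives a common subsequence of length 12. Since dp[17][13] = 12, nothing longer is possible.

12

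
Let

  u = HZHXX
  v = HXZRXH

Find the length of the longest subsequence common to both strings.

Let dp[i][j] be the LCS length of the first i characters of u and the first j characters of v. dp[i][j] = dp[i-1][j-1]+1 when the i-th and j-th characters match, else max(dp[i-1][j], dp[i][j-1]).
    ·  H  X  Z  R  X  H
 ·  0  0  0  0  0  0  0
 H  0  1  1  1  1  1  1
 Z  0  1  1  2  2  2  2
 H  0  1  1  2  2  2  3
 X  0  1  2  2  2  3  3
 X  0  1  2  2  2  3  3
dp[5][6] = 3. One LCS (by backtracking along matches): HZH.

3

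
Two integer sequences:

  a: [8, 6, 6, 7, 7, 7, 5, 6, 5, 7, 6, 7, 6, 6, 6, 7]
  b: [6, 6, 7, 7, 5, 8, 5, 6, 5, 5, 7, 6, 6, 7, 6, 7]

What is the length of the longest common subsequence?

12

One common subsequence of length 12: 6 at a[2]=b[1], then 6 at a[3]=b[2], then 7 at a[4]=b[3], then 7 at a[5]=b[4], then 5 at a[7]=b[7], then 6 at a[8]=b[8], then 5 at a[9]=b[10], then 7 at a[10]=b[11], then 6 at a[11]=b[13], then 7 at a[12]=b[14], then 6 at a[15]=b[15], then 7 at a[16]=b[16]. Since dp[16][16] = 12, nothing longer is possible.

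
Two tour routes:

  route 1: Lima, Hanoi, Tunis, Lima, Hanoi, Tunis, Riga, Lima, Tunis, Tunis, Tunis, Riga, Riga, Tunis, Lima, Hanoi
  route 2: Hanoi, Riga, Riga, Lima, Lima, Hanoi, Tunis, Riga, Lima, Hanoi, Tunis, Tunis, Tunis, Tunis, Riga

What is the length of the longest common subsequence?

One common subsequence of length 10: Lima [1,5], then Hanoi [2,6], then Tunis [3,7], then Lima [4,9], then Hanoi [5,10], then Tunis [6,11], then Tunis [9,12], then Tunis [10,13], then Tunis [11,14], then Riga [13,15]. Since dp[16][15] = 10, nothing longer is possible.

10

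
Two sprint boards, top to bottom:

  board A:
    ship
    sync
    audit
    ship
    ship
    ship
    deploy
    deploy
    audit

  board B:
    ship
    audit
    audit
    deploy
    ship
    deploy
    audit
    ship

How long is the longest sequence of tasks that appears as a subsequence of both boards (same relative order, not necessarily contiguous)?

5

Taking ship (board A #1, board B #1); then audit (board A #3, board B #3); then ship (board A #6, board B #5); then deploy (board A #8, board B #6); then audit (board A #9, board B #7) gives a common subsequence of length 5. Since dp[9][8] = 5, nothing longer is possible.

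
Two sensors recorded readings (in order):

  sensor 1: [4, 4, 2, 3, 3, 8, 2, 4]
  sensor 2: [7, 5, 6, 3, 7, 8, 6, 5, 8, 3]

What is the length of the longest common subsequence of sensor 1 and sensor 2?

2

Let dp[i][j] be the LCS length of the first i values of sensor 1 and the first j values of sensor 2. dp[i][j] = dp[i-1][j-1]+1 when the i-th and j-th values match, else max(dp[i-1][j], dp[i][j-1]).
    ·  7  5  6  3  7  8  6  5  8  3
 ·  0  0  0  0  0  0  0  0  0  0  0
 4  0  0  0  0  0  0  0  0  0  0  0
 4  0  0  0  0  0  0  0  0  0  0  0
 2  0  0  0  0  0  0  0  0  0  0  0
 3  0  0  0  0  1  1  1  1  1  1  1
 3  0  0  0  0  1  1  1  1  1  1  2
 8  0  0  0  0  1  1  2  2  2  2  2
 2  0  0  0  0  1  1  2  2  2  2  2
 4  0  0  0  0  1  1  2  2  2  2  2
dp[8][10] = 2. One LCS (by backtracking along matches): 3, 3.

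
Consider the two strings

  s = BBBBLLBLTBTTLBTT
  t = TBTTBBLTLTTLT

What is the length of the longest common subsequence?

9

Pick B [1,2], B [3,5], B [4,6], L [5,7], L [8,9], T [11,10], T [12,11], L [13,12], T [16,13]; all 9 characters appear in both, in order, and the DP table's final entry dp[16][13] is also 9, so no common subsequence is longer.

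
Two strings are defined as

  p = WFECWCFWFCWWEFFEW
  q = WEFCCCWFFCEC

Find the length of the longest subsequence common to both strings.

Match W at p[1]=q[1]; then F at p[2]=q[3]; then C at p[4]=q[4]; then C at p[6]=q[5]; then C at p[10]=q[6]; then W at p[12]=q[7]; then F at p[14]=q[8]; then F at p[15]=q[9]; then E at p[16]=q[11] — 9 characters in the same relative order in both. dp[17][12] = 9 confirms this is the maximum.

9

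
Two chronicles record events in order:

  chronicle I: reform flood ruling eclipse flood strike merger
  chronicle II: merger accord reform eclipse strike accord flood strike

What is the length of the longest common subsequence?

4

One common subsequence of length 4: reform (chronicle I #1, chronicle II #3), then eclipse (chronicle I #4, chronicle II #4), then flood (chronicle I #5, chronicle II #7), then strike (chronicle I #6, chronicle II #8). Since dp[7][8] = 4, nothing longer is possible.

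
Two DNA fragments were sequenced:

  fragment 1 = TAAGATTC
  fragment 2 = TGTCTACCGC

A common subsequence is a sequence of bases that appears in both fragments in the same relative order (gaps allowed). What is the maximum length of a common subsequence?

Let dp[i][j] be the LCS length of the first i bases of fragment 1 and the first j bases of fragment 2. dp[i][j] = dp[i-1][j-1]+1 when the i-th and j-th bases match, else max(dp[i-1][j], dp[i][j-1]).
    ·  T  G  T  C  T  A  C  C  G  C
 ·  0  0  0  0  0  0  0  0  0  0  0
 T  0  1  1  1  1  1  1  1  1  1  1
 A  0  1  1  1  1  1  2  2  2  2  2
 A  0  1  1  1  1  1  2  2  2  2  2
 G  0  1  2  2  2  2  2  2  2  3  3
 A  0  1  2  2  2  2  3  3  3  3  3
 T  0  1  2  3  3  3  3  3  3  3  3
 T  0  1  2  3  3  4  4  4  4  4  4
 C  0  1  2  3  4  4  4  5  5  5  5
dp[8][10] = 5. One LCS (by backtracking along matches): TGTTC.

5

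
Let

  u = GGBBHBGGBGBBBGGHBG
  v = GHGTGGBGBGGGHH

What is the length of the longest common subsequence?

One common subsequence of length 10: G [1,1] → G [2,3] → G [7,5] → G [8,6] → B [9,7] → G [10,8] → B [11,9] → G [14,11] → G [15,12] → H [16,14], and the DP table's final entry dp[18][14] is also 10, so no common subsequence is longer.

10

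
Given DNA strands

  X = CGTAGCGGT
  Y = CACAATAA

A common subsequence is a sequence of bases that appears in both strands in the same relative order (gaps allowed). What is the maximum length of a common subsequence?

Match C (X #1, Y #1), A (X #4, Y #2), C (X #6, Y #3), T (X #9, Y #6) — 4 bases in the same relative order in both, and the DP table's final entry dp[9][8] is also 4, so no common subsequence is longer.

4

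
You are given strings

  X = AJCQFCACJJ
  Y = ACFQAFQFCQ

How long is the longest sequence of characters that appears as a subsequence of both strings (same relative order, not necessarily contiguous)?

5

Let dp[i][j] be the LCS length of the first i characters of X and the first j characters of Y. dp[i][j] = dp[i-1][j-1]+1 when the i-th and j-th characters match, else max(dp[i-1][j], dp[i][j-1]).
    ·  A  C  F  Q  A  F  Q  F  C  Q
 ·  0  0  0  0  0  0  0  0  0  0  0
 A  0  1  1  1  1  1  1  1  1  1  1
 J  0  1  1  1  1  1  1  1  1  1  1
 C  0  1  2  2  2  2  2  2  2  2  2
 Q  0  1  2  2  3  3  3  3  3  3  3
 F  0  1  2  3  3  3  4  4  4  4  4
 C  0  1  2  3  3  3  4  4  4  5  5
 A  0  1  2  3  3  4  4  4  4  5  5
 C  0  1  2  3  3  4  4  4  4  5  5
 J  0  1  2  3  3  4  4  4  4  5  5
 J  0  1  2  3  3  4  4  4  4  5  5
dp[10][10] = 5. One LCS (by backtracking along matches): ACQFC.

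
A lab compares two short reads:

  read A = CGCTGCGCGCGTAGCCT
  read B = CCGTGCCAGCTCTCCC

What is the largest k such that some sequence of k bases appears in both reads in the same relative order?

11

Pick C [1,2]; then G [2,3]; then T [4,4]; then G [5,5]; then C [6,7]; then G [7,9]; then C [8,10]; then C [10,12]; then T [12,13]; then C [15,15]; then C [16,16]; all 11 bases appear in both, in order. The LCS DP gives dp[17][16] = 11, so this is optimal.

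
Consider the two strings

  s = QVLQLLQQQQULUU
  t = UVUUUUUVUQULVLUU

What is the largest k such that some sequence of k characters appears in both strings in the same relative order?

6

Pick V (s #2, t #8) → Q (s #4, t #10) → L (s #5, t #12) → L (s #12, t #14) → U (s #13, t #15) → U (s #14, t #16); all 6 characters appear in both, in order. The LCS DP gives dp[14][16] = 6, so this is optimal.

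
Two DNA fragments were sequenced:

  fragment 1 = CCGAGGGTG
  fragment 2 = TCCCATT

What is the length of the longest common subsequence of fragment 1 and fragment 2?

4

Let dp[i][j] be the LCS length of the first i bases of fragment 1 and the first j bases of fragment 2. dp[i][j] = dp[i-1][j-1]+1 when the i-th and j-th bases match, else max(dp[i-1][j], dp[i][j-1]).
    ·  T  C  C  C  A  T  T
 ·  0  0  0  0  0  0  0  0
 C  0  0  1  1  1  1  1  1
 C  0  0  1  2  2  2  2  2
 G  0  0  1  2  2  2  2  2
 A  0  0  1  2  2  3  3  3
 G  0  0  1  2  2  3  3  3
 G  0  0  1  2  2  3  3  3
 G  0  0  1  2  2  3  3  3
 T  0  1  1  2  2  3  4  4
 G  0  1  1  2  2  3  4  4
dp[9][7] = 4. One LCS (by backtracking along matches): CCAT.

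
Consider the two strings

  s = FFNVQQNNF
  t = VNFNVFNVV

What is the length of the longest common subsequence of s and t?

Match F (s #1, t #3) → F (s #2, t #6) → N (s #3, t #7) → V (s #4, t #9) — 4 characters in the same relative order in both. dp[9][9] = 4 confirms this is the maximum.

4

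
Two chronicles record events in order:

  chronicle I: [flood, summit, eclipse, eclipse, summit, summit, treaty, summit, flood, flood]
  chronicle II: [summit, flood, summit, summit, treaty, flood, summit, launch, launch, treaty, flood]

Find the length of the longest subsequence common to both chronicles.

6

Match flood (chronicle I #1, chronicle II #2) → summit (chronicle I #2, chronicle II #3) → summit (chronicle I #5, chronicle II #4) → summit (chronicle I #6, chronicle II #7) → treaty (chronicle I #7, chronicle II #10) → flood (chronicle I #10, chronicle II #11) — 6 events in the same relative order in both. Since dp[10][11] = 6, nothing longer is possible.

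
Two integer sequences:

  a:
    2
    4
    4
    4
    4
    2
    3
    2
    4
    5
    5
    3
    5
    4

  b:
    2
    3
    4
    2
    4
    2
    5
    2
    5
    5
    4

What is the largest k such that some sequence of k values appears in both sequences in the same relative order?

Match 2 [1,1] → 4 [2,3] → 4 [5,5] → 2 [6,6] → 2 [8,8] → 5 [11,9] → 5 [13,10] → 4 [14,11] — 8 values in the same relative order in both. Since dp[14][11] = 8, nothing longer is possible.

8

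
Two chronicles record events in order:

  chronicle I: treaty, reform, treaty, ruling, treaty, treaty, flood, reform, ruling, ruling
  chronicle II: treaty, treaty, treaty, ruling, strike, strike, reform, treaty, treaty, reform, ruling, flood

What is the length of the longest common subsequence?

Taking treaty at chronicle I[1]=chronicle II[2], treaty at chronicle I[3]=chronicle II[3], ruling at chronicle I[4]=chronicle II[4], treaty at chronicle I[5]=chronicle II[8], treaty at chronicle I[6]=chronicle II[9], reform at chronicle I[8]=chronicle II[10], ruling at chronicle I[9]=chronicle II[11] gives a common subsequence of length 7. dp[10][12] = 7 confirms this is the maximum.

7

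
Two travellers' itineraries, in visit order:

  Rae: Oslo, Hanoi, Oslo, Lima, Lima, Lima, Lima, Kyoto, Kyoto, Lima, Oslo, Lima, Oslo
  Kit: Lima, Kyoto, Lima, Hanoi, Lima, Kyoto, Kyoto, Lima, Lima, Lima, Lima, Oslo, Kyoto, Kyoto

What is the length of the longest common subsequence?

Match Lima (Rae #4, Kit #1), Lima (Rae #5, Kit #3), Lima (Rae #7, Kit #5), Kyoto (Rae #8, Kit #6), Kyoto (Rae #9, Kit #7), Lima (Rae #10, Kit #10), Lima (Rae #12, Kit #11), Oslo (Rae #13, Kit #12) — 8 stops in the same relative order in both, and the DP table's final entry dp[13][14] is also 8, so no common subsequence is longer.

8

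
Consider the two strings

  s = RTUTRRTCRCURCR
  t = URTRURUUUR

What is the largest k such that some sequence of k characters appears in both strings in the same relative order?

Let dp[i][j] be the LCS length of the first i characters of s and the first j characters of t. dp[i][j] = dp[i-1][j-1]+1 when the i-th and j-th characters match, else max(dp[i-1][j], dp[i][j-1]).
    ·  U  R  T  R  U  R  U  U  U  R
 ·  0  0  0  0  0  0  0  0  0  0  0
 R  0  0  1  1  1  1  1  1  1  1  1
 T  0  0  1  2  2  2  2  2  2  2  2
 U  0  1  1  2  2  3  3  3  3  3  3
 T  0  1  1  2  2  3  3  3  3  3  3
 R  0  1  2  2  3  3  4  4  4  4  4
 R  0  1  2  2  3  3  4  4  4  4  5
 T  0  1  2  3  3  3  4  4  4  4  5
 C  0  1  2  3  3  3  4  4  4  4  5
 R  0  1  2  3  4  4  4  4  4  4  5
 C  0  1  2  3  4  4  4  4  4  4  5
 U  0  1  2  3  4  5  5  5  5  5  5
 R  0  1  2  3  4  5  6  6  6  6  6
 C  0  1  2  3  4  5  6  6  6  6  6
 R  0  1  2  3  4  5  6  6  6  6  7
dp[14][10] = 7. One LCS (by backtracking along matches): URTRURR.

7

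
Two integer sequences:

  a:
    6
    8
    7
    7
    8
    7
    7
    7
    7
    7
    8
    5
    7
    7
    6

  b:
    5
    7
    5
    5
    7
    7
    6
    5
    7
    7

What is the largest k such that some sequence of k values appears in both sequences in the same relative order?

Let dp[i][j] be the LCS length of the first i values of a and the first j values of b. dp[i][j] = dp[i-1][j-1]+1 when the i-th and j-th values match, else max(dp[i-1][j], dp[i][j-1]).
    ·  5  7  5  5  7  7  6  5  7  7
 ·  0  0  0  0  0  0  0  0  0  0  0
 6  0  0  0  0  0  0  0  1  1  1  1
 8  0  0  0  0  0  0  0  1  1  1  1
 7  0  0  1  1  1  1  1  1  1  2  2
 7  0  0  1  1  1  2  2  2  2  2  3
 8  0  0  1  1  1  2  2  2  2  2  3
 7  0  0  1  1  1  2  3  3  3  3  3
 7  0  0  1  1  1  2  3  3  3  4  4
 7  0  0  1  1  1  2  3  3  3  4  5
 7  0  0  1  1  1  2  3  3  3  4  5
 7  0  0  1  1  1  2  3  3  3  4  5
 8  0  0  1  1  1  2  3  3  3  4  5
 5  0  1  1  2  2  2  3  3  4  4  5
 7  0  1  2  2  2  3  3  3  4  5  5
 7  0  1  2  2  2  3  4  4  4  5  6
 6  0  1  2  2  2  3  4  5  5  5  6
dp[15][10] = 6. One LCS (by backtracking along matches): 7, 7, 7, 5, 7, 7.

6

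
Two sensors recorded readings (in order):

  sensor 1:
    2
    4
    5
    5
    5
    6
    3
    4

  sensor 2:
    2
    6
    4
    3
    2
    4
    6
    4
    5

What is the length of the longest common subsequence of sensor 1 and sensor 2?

4

Match 2 (sensor 1 #1, sensor 2 #5) → 4 (sensor 1 #2, sensor 2 #6) → 6 (sensor 1 #6, sensor 2 #7) → 4 (sensor 1 #8, sensor 2 #8) — 4 values in the same relative order in both, and the DP table's final entry dp[8][9] is also 4, so no common subsequence is longer.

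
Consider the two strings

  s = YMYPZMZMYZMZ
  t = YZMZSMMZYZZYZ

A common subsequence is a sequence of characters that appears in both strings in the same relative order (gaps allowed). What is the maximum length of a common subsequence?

8

Taking Y [1,1]; then M [2,3]; then Z [5,4]; then M [6,7]; then Z [7,8]; then Y [9,9]; then Z [10,11]; then Z [12,13] gives a common subsequence of length 8. dp[12][13] = 8 confirms this is the maximum.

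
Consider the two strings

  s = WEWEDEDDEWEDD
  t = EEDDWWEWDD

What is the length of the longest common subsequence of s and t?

8

Let dp[i][j] be the LCS length of the first i characters of s and the first j characters of t. dp[i][j] = dp[i-1][j-1]+1 when the i-th and j-th characters match, else max(dp[i-1][j], dp[i][j-1]).
    ·  E  E  D  D  W  W  E  W  D  D
 ·  0  0  0  0  0  0  0  0  0  0  0
 W  0  0  0  0  0  1  1  1  1  1  1
 E  0  1  1  1  1  1  1  2  2  2  2
 W  0  1  1  1  1  2  2  2  3  3  3
 E  0  1  2  2  2  2  2  3  3  3  3
 D  0  1  2  3  3  3  3  3  3  4  4
 E  0  1  2  3  3  3  3  4  4  4  4
 D  0  1  2  3  4  4  4  4  4  5  5
 D  0  1  2  3  4  4  4  4  4  5  6
 E  0  1  2  3  4  4  4  5  5  5  6
 W  0  1  2  3  4  5  5  5  6  6  6
 E  0  1  2  3  4  5  5  6  6  6  6
 D  0  1  2  3  4  5  5  6  6  7  7
 D  0  1  2  3  4  5  5  6  6  7  8
dp[13][10] = 8. One LCS (by backtracking along matches): EEDDEWDD.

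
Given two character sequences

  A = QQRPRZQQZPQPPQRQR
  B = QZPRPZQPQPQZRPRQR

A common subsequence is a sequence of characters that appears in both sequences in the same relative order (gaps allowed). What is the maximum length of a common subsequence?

Pick Q at A[1]=B[1], R at A[3]=B[4], P at A[4]=B[5], Z at A[6]=B[6], Q at A[7]=B[7], Q at A[8]=B[9], P at A[10]=B[10], Q at A[11]=B[11], P at A[13]=B[14], R at A[15]=B[15], Q at A[16]=B[16], R at A[17]=B[17]; all 12 characters appear in both, in order, and the DP table's final entry dp[17][17] is also 12, so no common subsequence is longer.

12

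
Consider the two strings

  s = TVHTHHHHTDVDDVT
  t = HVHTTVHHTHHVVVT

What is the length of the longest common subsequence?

10

Taking V (s #2, t #2); then H (s #3, t #3); then T (s #4, t #5); then H (s #5, t #7); then H (s #6, t #8); then H (s #7, t #10); then H (s #8, t #11); then V (s #11, t #13); then V (s #14, t #14); then T (s #15, t #15) gives a common subsequence of length 10. dp[15][15] = 10 confirms this is the maximum.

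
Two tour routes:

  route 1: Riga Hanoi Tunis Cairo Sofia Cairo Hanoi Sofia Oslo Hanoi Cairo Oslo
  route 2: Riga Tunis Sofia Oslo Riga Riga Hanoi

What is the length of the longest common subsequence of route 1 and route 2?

5

One common subsequence of length 5: Riga [1,1]; then Tunis [3,2]; then Sofia [8,3]; then Oslo [9,4]; then Hanoi [10,7]. The LCS DP gives dp[12][7] = 5, so this is optimal.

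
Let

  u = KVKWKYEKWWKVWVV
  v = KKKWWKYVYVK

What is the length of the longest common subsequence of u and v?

One common subsequence of length 8: K (u #3, v #1), K (u #5, v #2), K (u #8, v #3), W (u #9, v #4), W (u #10, v #5), K (u #11, v #6), V (u #12, v #8), V (u #14, v #10). The LCS DP gives dp[15][11] = 8, so this is optimal.

8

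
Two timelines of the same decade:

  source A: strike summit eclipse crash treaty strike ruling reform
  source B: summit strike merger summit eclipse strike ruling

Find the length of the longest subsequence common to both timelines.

5

One common subsequence of length 5: strike at source A[1]=source B[2], then summit at source A[2]=source B[4], then eclipse at source A[3]=source B[5], then strike at source A[6]=source B[6], then ruling at source A[7]=source B[7]. dp[8][7] = 5 confirms this is the maximum.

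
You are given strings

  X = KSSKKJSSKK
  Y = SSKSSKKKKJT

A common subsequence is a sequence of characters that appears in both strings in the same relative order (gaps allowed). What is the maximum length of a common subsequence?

Taking K at X[1]=Y[3], then S at X[2]=Y[4], then S at X[3]=Y[5], then K at X[4]=Y[6], then K at X[5]=Y[7], then K at X[9]=Y[8], then K at X[10]=Y[9] gives a common subsequence of length 7, and the DP table's final entry dp[10][11] is also 7, so no common subsequence is longer.

7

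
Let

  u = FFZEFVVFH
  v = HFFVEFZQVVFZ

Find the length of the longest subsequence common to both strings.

7

One common subsequence of length 7: F at u[1]=v[2] → F at u[2]=v[3] → E at u[4]=v[5] → F at u[5]=v[6] → V at u[6]=v[9] → V at u[7]=v[10] → F at u[8]=v[11]. dp[9][12] = 7 confirms this is the maximum.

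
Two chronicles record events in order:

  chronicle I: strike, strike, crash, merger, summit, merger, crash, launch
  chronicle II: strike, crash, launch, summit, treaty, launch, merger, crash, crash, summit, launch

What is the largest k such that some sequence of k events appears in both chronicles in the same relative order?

Match strike at chronicle I[2]=chronicle II[1], then crash at chronicle I[3]=chronicle II[2], then summit at chronicle I[5]=chronicle II[4], then merger at chronicle I[6]=chronicle II[7], then crash at chronicle I[7]=chronicle II[9], then launch at chronicle I[8]=chronicle II[11] — 6 events in the same relative order in both. dp[8][11] = 6 confirms this is the maximum.

6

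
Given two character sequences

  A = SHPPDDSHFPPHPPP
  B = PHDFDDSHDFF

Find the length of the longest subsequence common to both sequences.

Match H at A[2]=B[2] → D at A[5]=B[5] → D at A[6]=B[6] → S at A[7]=B[7] → H at A[8]=B[8] → F at A[9]=B[11] — 6 characters in the same relative order in both. Since dp[15][11] = 6, nothing longer is possible.

6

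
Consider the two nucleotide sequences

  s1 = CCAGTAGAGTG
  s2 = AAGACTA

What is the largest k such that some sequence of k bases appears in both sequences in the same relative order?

Let dp[i][j] be the LCS length of the first i bases of s1 and the first j bases of s2. dp[i][j] = dp[i-1][j-1]+1 when the i-th and j-th bases match, else max(dp[i-1][j], dp[i][j-1]).
    ·  A  A  G  A  C  T  A
 ·  0  0  0  0  0  0  0  0
 C  0  0  0  0  0  1  1  1
 C  0  0  0  0  0  1  1  1
 A  0  1  1  1  1  1  1  2
 G  0  1  1  2  2  2  2  2
 T  0  1  1  2  2  2  3  3
 A  0  1  2  2  3  3  3  4
 G  0  1  2  3  3  3  3  4
 A  0  1  2  3  4  4  4  4
 G  0  1  2  3  4  4  4  4
 T  0  1  2  3  4  4  5  5
 G  0  1  2  3  4  4  5  5
dp[11][7] = 5. One LCS (by backtracking along matches): AAGAT.

5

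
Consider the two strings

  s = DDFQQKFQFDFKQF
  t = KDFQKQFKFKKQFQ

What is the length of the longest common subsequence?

Pick D [2,2], then F [3,3], then Q [5,4], then K [6,5], then Q [8,6], then F [9,7], then F [11,9], then K [12,11], then Q [13,12], then F [14,13]; all 10 characters appear in both, in order. Since dp[14][14] = 10, nothing longer is possible.

10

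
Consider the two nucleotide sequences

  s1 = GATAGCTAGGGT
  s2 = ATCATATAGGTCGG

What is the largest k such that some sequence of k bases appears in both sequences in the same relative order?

8

One common subsequence of length 8: A [2,4], T [3,5], A [4,6], T [7,7], A [8,8], G [9,10], G [10,13], G [11,14]. The LCS DP gives dp[12][14] = 8, so this is optimal.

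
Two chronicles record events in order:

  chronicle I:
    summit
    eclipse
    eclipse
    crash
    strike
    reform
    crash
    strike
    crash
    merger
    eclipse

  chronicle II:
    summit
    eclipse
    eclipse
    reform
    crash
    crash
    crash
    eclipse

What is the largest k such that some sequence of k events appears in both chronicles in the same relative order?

7

Match summit (chronicle I #1, chronicle II #1) → eclipse (chronicle I #2, chronicle II #2) → eclipse (chronicle I #3, chronicle II #3) → crash (chronicle I #4, chronicle II #5) → crash (chronicle I #7, chronicle II #6) → crash (chronicle I #9, chronicle II #7) → eclipse (chronicle I #11, chronicle II #8) — 7 events in the same relative order in both, and the DP table's final entry dp[11][8] is also 7, so no common subsequence is longer.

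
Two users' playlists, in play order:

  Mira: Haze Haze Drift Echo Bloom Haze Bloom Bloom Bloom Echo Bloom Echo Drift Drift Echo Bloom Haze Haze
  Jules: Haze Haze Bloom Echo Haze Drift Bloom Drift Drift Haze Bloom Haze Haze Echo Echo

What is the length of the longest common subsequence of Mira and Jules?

10

Match Haze at Mira[1]=Jules[1]; then Haze at Mira[2]=Jules[2]; then Echo at Mira[4]=Jules[4]; then Haze at Mira[6]=Jules[5]; then Bloom at Mira[11]=Jules[7]; then Drift at Mira[13]=Jules[8]; then Drift at Mira[14]=Jules[9]; then Bloom at Mira[16]=Jules[11]; then Haze at Mira[17]=Jules[12]; then Haze at Mira[18]=Jules[13] — 10 songs in the same relative order in both. The LCS DP gives dp[18][15] = 10, so this is optimal.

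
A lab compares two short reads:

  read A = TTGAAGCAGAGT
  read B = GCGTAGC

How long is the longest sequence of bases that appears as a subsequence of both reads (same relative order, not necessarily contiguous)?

Pick G at read A[6]=read B[1]; then C at read A[7]=read B[2]; then G at read A[9]=read B[3]; then A at read A[10]=read B[5]; then G at read A[11]=read B[6]; all 5 bases appear in both, in order. dp[12][7] = 5 confirms this is the maximum.

5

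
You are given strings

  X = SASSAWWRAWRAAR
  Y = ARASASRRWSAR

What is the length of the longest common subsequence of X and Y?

Taking S at X[1]=Y[4] → A at X[2]=Y[5] → S at X[3]=Y[6] → R at X[8]=Y[8] → W at X[10]=Y[9] → A at X[13]=Y[11] → R at X[14]=Y[12] gives a common subsequence of length 7, and the DP table's final entry dp[14][12] is also 7, so no common subsequence is longer.

7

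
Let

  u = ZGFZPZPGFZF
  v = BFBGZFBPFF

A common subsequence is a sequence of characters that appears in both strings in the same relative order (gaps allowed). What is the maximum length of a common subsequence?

One common subsequence of length 5: Z [1,5] → F [3,6] → P [7,8] → F [9,9] → F [11,10]. Since dp[11][10] = 5, nothing longer is possible.

5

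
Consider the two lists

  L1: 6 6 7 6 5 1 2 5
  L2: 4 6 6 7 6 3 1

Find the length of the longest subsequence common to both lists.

5

Match 6 at L1[1]=L2[2]; then 6 at L1[2]=L2[3]; then 7 at L1[3]=L2[4]; then 6 at L1[4]=L2[5]; then 1 at L1[6]=L2[7] — 5 values in the same relative order in both. dp[8][7] = 5 confirms this is the maximum.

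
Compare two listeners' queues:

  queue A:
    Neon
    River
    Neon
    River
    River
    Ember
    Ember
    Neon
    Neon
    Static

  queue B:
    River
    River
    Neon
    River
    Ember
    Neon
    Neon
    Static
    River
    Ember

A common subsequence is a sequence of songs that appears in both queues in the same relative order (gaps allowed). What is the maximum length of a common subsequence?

Taking River (queue A #2, queue B #2), Neon (queue A #3, queue B #3), River (queue A #5, queue B #4), Ember (queue A #7, queue B #5), Neon (queue A #8, queue B #6), Neon (queue A #9, queue B #7), Static (queue A #10, queue B #8) gives a common subsequence of length 7, and the DP table's final entry dp[10][10] is also 7, so no common subsequence is longer.

7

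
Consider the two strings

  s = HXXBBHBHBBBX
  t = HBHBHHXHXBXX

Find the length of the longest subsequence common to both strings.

7

Pick H [1,1], B [4,2], B [5,4], H [6,6], H [8,8], B [9,10], X [12,12]; all 7 characters appear in both, in order, and the DP table's final entry dp[12][12] is also 7, so no common subsequence is longer.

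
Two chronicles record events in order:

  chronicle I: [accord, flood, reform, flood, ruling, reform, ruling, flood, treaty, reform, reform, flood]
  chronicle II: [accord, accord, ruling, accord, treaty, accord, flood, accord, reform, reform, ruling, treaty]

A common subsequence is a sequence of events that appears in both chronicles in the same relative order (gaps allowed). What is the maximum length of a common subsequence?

6

One common subsequence of length 6: accord (chronicle I #1, chronicle II #6), flood (chronicle I #2, chronicle II #7), reform (chronicle I #3, chronicle II #9), reform (chronicle I #6, chronicle II #10), ruling (chronicle I #7, chronicle II #11), treaty (chronicle I #9, chronicle II #12). dp[12][12] = 6 confirms this is the maximum.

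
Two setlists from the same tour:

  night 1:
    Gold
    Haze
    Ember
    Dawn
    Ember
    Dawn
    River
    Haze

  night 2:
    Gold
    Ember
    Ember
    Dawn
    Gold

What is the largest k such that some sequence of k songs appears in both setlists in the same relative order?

4

Match Gold (night 1 #1, night 2 #1), then Ember (night 1 #3, night 2 #2), then Ember (night 1 #5, night 2 #3), then Dawn (night 1 #6, night 2 #4) — 4 songs in the same relative order in both, and the DP table's final entry dp[8][5] is also 4, so no common subsequence is longer.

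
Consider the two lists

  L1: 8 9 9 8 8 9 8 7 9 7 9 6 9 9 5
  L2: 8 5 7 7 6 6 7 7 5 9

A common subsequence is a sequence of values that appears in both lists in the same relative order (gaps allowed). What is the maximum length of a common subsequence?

One common subsequence of length 5: 8 (L1 #1, L2 #1); then 7 (L1 #8, L2 #3); then 7 (L1 #10, L2 #4); then 6 (L1 #12, L2 #6); then 9 (L1 #14, L2 #10). Since dp[15][10] = 5, nothing longer is possible.

5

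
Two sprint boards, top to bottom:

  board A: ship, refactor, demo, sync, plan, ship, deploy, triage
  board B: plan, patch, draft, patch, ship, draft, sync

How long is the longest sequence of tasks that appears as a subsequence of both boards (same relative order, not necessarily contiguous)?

2

One common subsequence of length 2: ship (board A #1, board B #5) → sync (board A #4, board B #7). The LCS DP gives dp[8][7] = 2, so this is optimal.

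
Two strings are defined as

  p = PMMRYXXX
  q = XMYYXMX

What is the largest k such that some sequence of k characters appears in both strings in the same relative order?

4

One common subsequence of length 4: M at p[2]=q[2], then Y at p[5]=q[4], then X at p[6]=q[5], then X at p[8]=q[7]. The LCS DP gives dp[8][7] = 4, so this is optimal.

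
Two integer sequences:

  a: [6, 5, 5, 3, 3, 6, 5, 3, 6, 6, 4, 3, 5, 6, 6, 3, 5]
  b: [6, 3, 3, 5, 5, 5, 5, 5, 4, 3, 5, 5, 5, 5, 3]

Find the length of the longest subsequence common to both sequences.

Pick 6 (a #1, b #1), 5 (a #2, b #6), 5 (a #3, b #7), 5 (a #7, b #8), 4 (a #11, b #9), 3 (a #12, b #10), 5 (a #13, b #14), 3 (a #16, b #15); all 8 values appear in both, in order. Since dp[17][15] = 8, nothing longer is possible.

8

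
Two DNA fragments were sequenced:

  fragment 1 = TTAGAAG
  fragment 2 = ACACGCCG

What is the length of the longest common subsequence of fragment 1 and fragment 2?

Let dp[i][j] be the LCS length of the first i bases of fragment 1 and the first j bases of fragment 2. dp[i][j] = dp[i-1][j-1]+1 when the i-th and j-th bases match, else max(dp[i-1][j], dp[i][j-1]).
    ·  A  C  A  C  G  C  C  G
 ·  0  0  0  0  0  0  0  0  0
 T  0  0  0  0  0  0  0  0  0
 T  0  0  0  0  0  0  0  0  0
 A  0  1  1  1  1  1  1  1  1
 G  0  1  1  1  1  2  2  2  2
 A  0  1  1  2  2  2  2  2  2
 A  0  1  1  2  2  2  2  2  2
 G  0  1  1  2  2  3  3  3  3
dp[7][8] = 3. One LCS (by backtracking along matches): AGG.

3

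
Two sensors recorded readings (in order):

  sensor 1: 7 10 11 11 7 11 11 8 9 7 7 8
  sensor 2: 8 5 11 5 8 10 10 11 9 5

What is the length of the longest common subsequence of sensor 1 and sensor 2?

Let dp[i][j] be the LCS length of the first i values of sensor 1 and the first j values of sensor 2. dp[i][j] = dp[i-1][j-1]+1 when the i-th and j-th values match, else max(dp[i-1][j], dp[i][j-1]).
    ·  8  5 11  5  8 10 10 11  9  5
 ·  0  0  0  0  0  0  0  0  0  0  0
 7  0  0  0  0  0  0  0  0  0  0  0
10  0  0  0  0  0  0  1  1  1  1  1
11  0  0  0  1  1  1  1  1  2  2  2
11  0  0  0  1  1  1  1  1  2  2  2
 7  0  0  0  1  1  1  1  1  2  2  2
11  0  0  0  1  1  1  1  1  2  2  2
11  0  0  0  1  1  1  1  1  2  2  2
 8  0  1  1  1  1  2  2  2  2  2  2
 9  0  1  1  1  1  2  2  2  2  3  3
 7  0  1  1  1  1  2  2  2  2  3  3
 7  0  1  1  1  1  2  2  2  2  3  3
 8  0  1  1  1  1  2  2  2  2  3  3
dp[12][10] = 3. One LCS (by backtracking along matches): 10, 11, 9.

3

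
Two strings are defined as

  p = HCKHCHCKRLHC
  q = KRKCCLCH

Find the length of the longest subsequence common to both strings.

Let dp[i][j] be the LCS length of the first i characters of p and the first j characters of q. dp[i][j] = dp[i-1][j-1]+1 when the i-th and j-th characters match, else max(dp[i-1][j], dp[i][j-1]).
    ·  K  R  K  C  C  L  C  H
 ·  0  0  0  0  0  0  0  0  0
 H  0  0  0  0  0  0  0  0  1
 C  0  0  0  0  1  1  1  1  1
 K  0  1  1  1  1  1  1  1  1
 H  0  1  1  1  1  1  1  1  2
 C  0  1  1  1  2  2  2  2  2
 H  0  1  1  1  2  2  2  2  3
 C  0  1  1  1  2  3  3  3  3
 K  0  1  1  2  2  3  3  3  3
 R  0  1  2  2  2  3  3  3  3
 L  0  1  2  2  2  3  4  4  4
 H  0  1  2  2  2  3  4  4  5
 C  0  1  2  2  3  3  4  5  5
dp[12][8] = 5. One LCS (by backtracking along matches): KCCLH.

5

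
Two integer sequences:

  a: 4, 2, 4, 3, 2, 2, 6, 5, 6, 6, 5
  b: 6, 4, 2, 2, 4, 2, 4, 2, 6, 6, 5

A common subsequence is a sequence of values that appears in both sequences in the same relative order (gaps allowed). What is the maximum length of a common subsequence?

Let dp[i][j] be the LCS length of the first i values of a and the first j values of b. dp[i][j] = dp[i-1][j-1]+1 when the i-th and j-th values match, else max(dp[i-1][j], dp[i][j-1]).
    ·  6  4  2  2  4  2  4  2  6  6  5
 ·  0  0  0  0  0  0  0  0  0  0  0  0
 4  0  0  1  1  1  1  1  1  1  1  1  1
 2  0  0  1  2  2  2  2  2  2  2  2  2
 4  0  0  1  2  2  3  3  3  3  3  3  3
 3  0  0  1  2  2  3  3  3  3  3  3  3
 2  0  0  1  2  3  3  4  4  4  4  4  4
 2  0  0  1  2  3  3  4  4  5  5  5  5
 6  0  1  1  2  3  3  4  4  5  6  6  6
 5  0  1  1  2  3  3  4  4  5  6  6  7
 6  0  1  1  2  3  3  4  4  5  6  7  7
 6  0  1  1  2  3  3  4  4  5  6  7  7
 5  0  1  1  2  3  3  4  4  5  6  7  8
dp[11][11] = 8. One LCS (by backtracking along matches): 4, 2, 4, 2, 2, 6, 6, 5.

8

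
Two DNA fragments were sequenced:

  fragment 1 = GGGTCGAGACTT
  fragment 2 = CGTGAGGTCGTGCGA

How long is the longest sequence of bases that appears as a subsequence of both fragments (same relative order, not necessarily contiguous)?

8

Match G (fragment 1 #1, fragment 2 #4) → G (fragment 1 #2, fragment 2 #6) → G (fragment 1 #3, fragment 2 #7) → T (fragment 1 #4, fragment 2 #8) → C (fragment 1 #5, fragment 2 #9) → G (fragment 1 #6, fragment 2 #12) → G (fragment 1 #8, fragment 2 #14) → A (fragment 1 #9, fragment 2 #15) — 8 bases in the same relative order in both. Since dp[12][15] = 8, nothing longer is possible.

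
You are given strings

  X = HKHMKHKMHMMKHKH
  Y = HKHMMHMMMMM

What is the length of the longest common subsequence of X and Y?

8

Pick H at X[1]=Y[1], then K at X[2]=Y[2], then H at X[3]=Y[3], then M at X[4]=Y[5], then H at X[6]=Y[6], then M at X[8]=Y[9], then M at X[10]=Y[10], then M at X[11]=Y[11]; all 8 characters appear in both, in order, and the DP table's final entry dp[15][11] is also 8, so no common subsequence is longer.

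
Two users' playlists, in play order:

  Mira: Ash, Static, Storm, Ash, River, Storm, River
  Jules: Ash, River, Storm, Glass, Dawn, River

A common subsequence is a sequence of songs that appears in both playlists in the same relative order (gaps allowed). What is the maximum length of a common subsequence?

4

Pick Ash (Mira #4, Jules #1), River (Mira #5, Jules #2), Storm (Mira #6, Jules #3), River (Mira #7, Jules #6); all 4 songs appear in both, in order. The LCS DP gives dp[7][6] = 4, so this is optimal.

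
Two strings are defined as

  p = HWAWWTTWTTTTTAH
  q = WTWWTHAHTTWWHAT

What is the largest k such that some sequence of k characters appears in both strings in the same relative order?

7

Pick W (p #2, q #1), then W (p #4, q #3), then W (p #5, q #4), then T (p #6, q #9), then T (p #7, q #10), then W (p #8, q #12), then T (p #13, q #15); all 7 characters appear in both, in order. Since dp[15][15] = 7, nothing longer is possible.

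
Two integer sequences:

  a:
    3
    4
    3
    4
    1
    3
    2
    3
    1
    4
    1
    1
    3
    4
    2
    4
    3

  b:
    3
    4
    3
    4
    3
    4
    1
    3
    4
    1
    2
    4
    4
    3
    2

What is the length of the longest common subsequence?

Match 3 (a #1, b #1); then 4 (a #2, b #2); then 3 (a #3, b #3); then 4 (a #4, b #4); then 3 (a #8, b #5); then 4 (a #10, b #6); then 1 (a #12, b #7); then 3 (a #13, b #8); then 4 (a #14, b #9); then 2 (a #15, b #11); then 4 (a #16, b #13); then 3 (a #17, b #14) — 12 values in the same relative order in both. Since dp[17][15] = 12, nothing longer is possible.

12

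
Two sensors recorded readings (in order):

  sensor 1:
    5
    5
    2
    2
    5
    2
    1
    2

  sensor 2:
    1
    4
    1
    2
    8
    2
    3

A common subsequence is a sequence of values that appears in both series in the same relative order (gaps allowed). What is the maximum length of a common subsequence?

Let dp[i][j] be the LCS length of the first i values of sensor 1 and the first j values of sensor 2. dp[i][j] = dp[i-1][j-1]+1 when the i-th and j-th values match, else max(dp[i-1][j], dp[i][j-1]).
    ·  1  4  1  2  8  2  3
 ·  0  0  0  0  0  0  0  0
 5  0  0  0  0  0  0  0  0
 5  0  0  0  0  0  0  0  0
 2  0  0  0  0  1  1  1  1
 2  0  0  0  0  1  1  2  2
 5  0  0  0  0  1  1  2  2
 2  0  0  0  0  1  1  2  2
 1  0  1  1  1  1  1  2  2
 2  0  1  1  1  2  2  2  2
dp[8][7] = 2. One LCS (by backtracking along matches): 2, 2.

2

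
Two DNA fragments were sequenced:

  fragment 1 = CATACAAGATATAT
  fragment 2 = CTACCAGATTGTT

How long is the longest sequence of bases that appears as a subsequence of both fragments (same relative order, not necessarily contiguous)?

Match C [1,1]; then T [3,2]; then A [4,3]; then C [5,5]; then A [7,6]; then G [8,7]; then A [9,8]; then T [10,10]; then T [12,12]; then T [14,13] — 10 bases in the same relative order in both. The LCS DP gives dp[14][13] = 10, so this is optimal.

10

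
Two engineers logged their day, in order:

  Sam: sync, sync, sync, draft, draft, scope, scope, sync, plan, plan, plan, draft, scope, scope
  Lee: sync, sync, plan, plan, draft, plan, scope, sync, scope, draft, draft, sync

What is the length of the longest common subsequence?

Taking sync (Sam #3, Lee #1), sync (Sam #8, Lee #2), plan (Sam #9, Lee #3), plan (Sam #10, Lee #4), plan (Sam #11, Lee #6), scope (Sam #13, Lee #7), scope (Sam #14, Lee #9) gives a common subsequence of length 7. The LCS DP gives dp[14][12] = 7, so this is optimal.

7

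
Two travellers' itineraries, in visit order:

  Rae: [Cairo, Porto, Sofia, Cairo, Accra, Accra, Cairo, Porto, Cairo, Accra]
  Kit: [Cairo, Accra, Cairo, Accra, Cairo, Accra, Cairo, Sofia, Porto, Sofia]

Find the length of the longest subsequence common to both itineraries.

6

Taking Cairo (Rae #1, Kit #1), Cairo (Rae #4, Kit #3), Accra (Rae #5, Kit #4), Accra (Rae #6, Kit #6), Cairo (Rae #7, Kit #7), Porto (Rae #8, Kit #9) gives a common subsequence of length 6. The LCS DP gives dp[10][10] = 6, so this is optimal.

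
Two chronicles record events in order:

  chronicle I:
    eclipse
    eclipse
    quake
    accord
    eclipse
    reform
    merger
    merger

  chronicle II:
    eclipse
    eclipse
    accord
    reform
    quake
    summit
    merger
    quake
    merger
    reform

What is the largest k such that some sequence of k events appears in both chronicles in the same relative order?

6

Pick eclipse (chronicle I #1, chronicle II #1), eclipse (chronicle I #2, chronicle II #2), accord (chronicle I #4, chronicle II #3), reform (chronicle I #6, chronicle II #4), merger (chronicle I #7, chronicle II #7), merger (chronicle I #8, chronicle II #9); all 6 events appear in both, in order. Since dp[8][10] = 6, nothing longer is possible.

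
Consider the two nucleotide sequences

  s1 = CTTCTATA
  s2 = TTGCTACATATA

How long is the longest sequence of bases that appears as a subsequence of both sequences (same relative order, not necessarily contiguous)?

7

Match C at s1[1]=s2[4], then T at s1[2]=s2[5], then C at s1[4]=s2[7], then T at s1[5]=s2[9], then A at s1[6]=s2[10], then T at s1[7]=s2[11], then A at s1[8]=s2[12] — 7 bases in the same relative order in both. Since dp[8][12] = 7, nothing longer is possible.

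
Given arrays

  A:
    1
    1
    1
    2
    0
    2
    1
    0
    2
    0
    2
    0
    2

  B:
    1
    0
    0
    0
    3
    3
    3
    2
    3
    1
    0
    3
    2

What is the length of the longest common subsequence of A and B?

7

Match 1 (A #3, B #1), then 0 (A #5, B #2), then 0 (A #8, B #3), then 0 (A #10, B #4), then 2 (A #11, B #8), then 0 (A #12, B #11), then 2 (A #13, B #13) — 7 values in the same relative order in both, and the DP table's final entry dp[13][13] is also 7, so no common subsequence is longer.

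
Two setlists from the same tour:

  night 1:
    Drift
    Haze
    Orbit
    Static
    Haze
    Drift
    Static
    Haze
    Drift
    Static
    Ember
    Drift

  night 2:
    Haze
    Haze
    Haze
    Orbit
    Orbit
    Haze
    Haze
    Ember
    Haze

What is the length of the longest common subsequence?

Match Haze [2,3], Orbit [3,5], Haze [5,6], Haze [8,7], Ember [11,8] — 5 songs in the same relative order in both. Since dp[12][9] = 5, nothing longer is possible.

5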